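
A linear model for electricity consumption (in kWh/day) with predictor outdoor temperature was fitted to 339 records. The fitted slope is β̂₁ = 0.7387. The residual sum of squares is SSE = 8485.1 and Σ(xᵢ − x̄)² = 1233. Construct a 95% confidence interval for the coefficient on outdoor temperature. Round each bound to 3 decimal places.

MSE = SSE/(n − 2) = 8485.1/337 = 25.1783.
SE(β̂₁) = √(MSE/Sₓₓ) = √(25.1783/1233) = 0.1429.
df = n − 2 = 337.
t* = t_{0.025, 337} = 1.967028.
Margin = t* × SE = 1.967028 × 0.1429 = 0.28109.
CI: 0.7387 ± 0.28109 → (0.458, 1.020).
With 95% confidence, each one-unit increase in outdoor temperature is associated with a change of between 0.458 and 1.020 kWh/day in electricity consumption.

(0.458, 1.020)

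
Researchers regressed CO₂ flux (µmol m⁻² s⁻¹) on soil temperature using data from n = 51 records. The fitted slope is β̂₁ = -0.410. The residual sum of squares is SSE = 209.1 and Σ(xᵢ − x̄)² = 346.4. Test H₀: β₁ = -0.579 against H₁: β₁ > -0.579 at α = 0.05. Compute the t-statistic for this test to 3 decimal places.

t = 1.523

MSE = SSE/(n − 2) = 209.1/49 = 4.26735.
SE(β̂₁) = √(MSE/Sₓₓ) = √(4.26735/346.4) = 0.110992.
t = (-0.410 − (-0.579)) / 0.110992 = 1.523.
df = n − 2 = 49.
One-sided p ≈ 0.0671, which is ≥ 0.05, so fail to reject H₀.
The data do not give significant evidence that the true slope on soil temperature exceeds -0.579 µmol m⁻² s⁻¹ per unit.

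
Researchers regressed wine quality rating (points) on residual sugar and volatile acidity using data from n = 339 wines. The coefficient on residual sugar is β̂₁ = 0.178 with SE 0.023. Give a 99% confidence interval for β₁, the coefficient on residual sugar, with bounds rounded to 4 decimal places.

df = n − k − 1 = 339 − 2 − 1 = 336.
t* = t_{0.005, 336} = 2.59054.
Margin = t* × SE = 2.59054 × 0.023 = 0.059582.
CI: 0.178 ± 0.059582 → (0.1184, 0.2376).
With 99% confidence, each one-unit increase in residual sugar is associated with a change of between 0.1184 and 0.2376 points in wine quality rating, holding the other predictors fixed.

(0.1184, 0.2376)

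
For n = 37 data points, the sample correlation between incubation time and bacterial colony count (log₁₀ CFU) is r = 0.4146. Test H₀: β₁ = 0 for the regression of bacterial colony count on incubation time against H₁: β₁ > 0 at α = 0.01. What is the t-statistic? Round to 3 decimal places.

t = 2.695

t = r·√(n − 2)/√(1 − r²) = 0.4146·√35/√0.828107 = 2.695.
df = n − 2 = 35.
One-sided p ≈ 0.0054, which is < 0.01, so reject H₀.
There is evidence of a linear association between incubation time and bacterial colony count.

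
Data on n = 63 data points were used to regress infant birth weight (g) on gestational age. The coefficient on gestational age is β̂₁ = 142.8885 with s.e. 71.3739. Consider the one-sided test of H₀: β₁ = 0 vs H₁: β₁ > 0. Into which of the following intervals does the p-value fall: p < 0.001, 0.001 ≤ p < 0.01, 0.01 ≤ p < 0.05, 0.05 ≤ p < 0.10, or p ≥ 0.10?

0.01 ≤ p < 0.05

t = 142.8885 / 71.3739 = 2.002.
df = n − 2 = 63 − 2 = 61.
One-sided p = P(T_{61} > t) ≈ 0.0249.
So 0.01 ≤ p < 0.05.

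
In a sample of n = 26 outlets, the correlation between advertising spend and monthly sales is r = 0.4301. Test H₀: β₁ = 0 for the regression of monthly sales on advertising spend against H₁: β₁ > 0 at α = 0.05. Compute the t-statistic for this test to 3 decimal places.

t = 2.334

t = r·√(n − 2)/√(1 − r²) = 0.4301·√24/√0.815014 = 2.334.
df = n − 2 = 24.
One-sided p ≈ 0.0141, which is < 0.05, so reject H₀.
There is evidence of a linear association between advertising spend and monthly sales.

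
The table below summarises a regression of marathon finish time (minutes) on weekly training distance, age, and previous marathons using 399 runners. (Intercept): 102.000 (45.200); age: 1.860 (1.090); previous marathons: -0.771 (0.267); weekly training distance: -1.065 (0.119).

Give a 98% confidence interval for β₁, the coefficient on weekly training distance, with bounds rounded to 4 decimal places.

Read off: b = -1.065, SE = 0.119 for weekly training distance.
df = n − k − 1 = 399 − 3 − 1 = 395.
t* = t_{0.01, 395} = 2.335825.
Margin = t* × SE = 2.335825 × 0.119 = 0.277963.
CI: -1.065 ± 0.277963 → (-1.3430, -0.7870).

(-1.3430, -0.7870)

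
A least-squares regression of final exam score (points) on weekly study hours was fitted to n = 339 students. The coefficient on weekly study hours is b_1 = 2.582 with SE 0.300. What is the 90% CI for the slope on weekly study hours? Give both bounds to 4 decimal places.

(2.0872, 3.0768)

df = n − 2 = 339 − 2 = 337.
t* = t_{0.05, 337} = 1.649388.
Margin = t* × SE = 1.649388 × 0.300 = 0.494816.
CI: 2.582 ± 0.494816 → (2.0872, 3.0768).
With 90% confidence, each one-unit increase in weekly study hours is associated with a change of between 2.0872 and 3.0768 points in final exam score.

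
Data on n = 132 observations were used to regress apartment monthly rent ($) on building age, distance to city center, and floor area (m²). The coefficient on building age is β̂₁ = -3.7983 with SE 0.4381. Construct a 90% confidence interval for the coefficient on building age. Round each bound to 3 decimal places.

df = n − k − 1 = 132 − 3 − 1 = 128.
t* = t_{0.05, 128} = 1.656845.
Margin = t* × SE = 1.656845 × 0.4381 = 0.72586.
CI: -3.7983 ± 0.72586 → (-4.524, -3.072).
With 90% confidence, each one-unit increase in building age is associated with a change of between -4.524 and -3.072 $ in apartment monthly rent, holding the other predictors fixed.

(-4.524, -3.072)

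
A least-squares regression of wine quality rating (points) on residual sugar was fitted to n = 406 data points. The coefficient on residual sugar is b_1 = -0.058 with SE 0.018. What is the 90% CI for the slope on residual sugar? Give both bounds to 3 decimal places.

(-0.088, -0.028)

df = n − 2 = 406 − 2 = 404.
t* = t_{0.05, 404} = 1.648634.
Margin = t* × SE = 1.648634 × 0.018 = 0.02968.
CI: -0.058 ± 0.02968 → (-0.088, -0.028).
With 90% confidence, each one-unit increase in residual sugar is associated with a change of between -0.088 and -0.028 points in wine quality rating.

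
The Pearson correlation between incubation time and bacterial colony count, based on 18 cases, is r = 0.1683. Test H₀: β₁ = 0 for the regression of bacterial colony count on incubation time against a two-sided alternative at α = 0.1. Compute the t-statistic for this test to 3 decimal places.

t = 0.683

t = r·√(n − 2)/√(1 − r²) = 0.1683·√16/√0.971675 = 0.683.
df = n − 2 = 16.
Two-sided p ≈ 0.5044, which is ≥ 0.1, so fail to reject H₀.
The data do not give significant evidence of a linear association between incubation time and bacterial colony count.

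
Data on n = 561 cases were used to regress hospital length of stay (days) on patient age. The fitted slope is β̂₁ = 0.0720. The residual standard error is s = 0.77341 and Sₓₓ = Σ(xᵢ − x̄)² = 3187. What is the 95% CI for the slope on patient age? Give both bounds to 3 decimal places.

SE(β̂₁) = s/√Sₓₓ = 0.77341/√3187 = 0.0136999.
df = n − 2 = 559.
t* = t_{0.025, 559} = 1.964217.
Margin = t* × SE = 1.964217 × 0.0136999 = 0.02691.
CI: 0.0720 ± 0.02691 → (0.045, 0.099).
With 95% confidence, each one-unit increase in patient age is associated with a change of between 0.045 and 0.099 days in hospital length of stay.

(0.045, 0.099)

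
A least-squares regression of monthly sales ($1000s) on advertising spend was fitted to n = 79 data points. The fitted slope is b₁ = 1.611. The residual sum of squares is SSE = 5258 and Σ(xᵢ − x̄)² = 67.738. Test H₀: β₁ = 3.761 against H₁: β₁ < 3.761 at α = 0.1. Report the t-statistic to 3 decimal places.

MSE = SSE/(n − 2) = 5258/77 = 68.2857.
SE(b₁) = √(MSE/Sₓₓ) = √(68.2857/67.738) = 1.00403.
t = (1.611 − 3.761) / 1.00403 = -2.141.
df = n − 2 = 77.
One-sided p ≈ 0.0177, which is < 0.1, so reject H₀.
There is evidence that the true slope on advertising spend is below 3.761 $1000s per unit.

t = -2.141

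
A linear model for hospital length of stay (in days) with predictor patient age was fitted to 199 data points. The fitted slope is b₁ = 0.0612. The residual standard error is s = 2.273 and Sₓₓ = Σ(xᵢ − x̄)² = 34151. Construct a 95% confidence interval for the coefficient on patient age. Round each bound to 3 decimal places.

(0.037, 0.085)

SE(b₁) = s/√Sₓₓ = 2.273/√34151 = 0.0122998.
df = n − 2 = 197.
t* = t_{0.025, 197} = 1.972079.
Margin = t* × SE = 1.972079 × 0.0122998 = 0.02426.
CI: 0.0612 ± 0.02426 → (0.037, 0.085).
With 95% confidence, each one-unit increase in patient age is associated with a change of between 0.037 and 0.085 days in hospital length of stay.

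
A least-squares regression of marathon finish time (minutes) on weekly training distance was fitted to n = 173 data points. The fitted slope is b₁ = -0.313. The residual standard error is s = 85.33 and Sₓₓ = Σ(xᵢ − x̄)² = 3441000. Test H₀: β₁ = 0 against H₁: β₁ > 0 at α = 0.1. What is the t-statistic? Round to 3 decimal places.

t = -6.804

SE(b₁) = s/√Sₓₓ = 85.33/√3441000 = 0.0460002.
t = -0.313 / 0.0460002 = -6.804.
df = n − 2 = 171.
One-sided p ≈ 1.0000, which is ≥ 0.1, so fail to reject H₀.
The data do not give significant evidence that the true slope on weekly training distance is positive.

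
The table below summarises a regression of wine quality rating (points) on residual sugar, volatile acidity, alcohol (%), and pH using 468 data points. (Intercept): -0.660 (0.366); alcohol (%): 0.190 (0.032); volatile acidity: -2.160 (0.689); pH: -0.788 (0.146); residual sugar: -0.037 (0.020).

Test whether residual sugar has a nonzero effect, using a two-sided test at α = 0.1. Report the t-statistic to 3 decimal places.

t = -1.850

Read off: b = -0.037, SE = 0.020 for residual sugar.
H₀: β₁ = 0 vs H₁: β₁ ≠ 0.
t = -0.037 / 0.020 = -1.850.
df = n − k − 1 = 468 − 4 − 1 = 463.
Two-sided p ≈ 0.0650, which is < 0.1, so reject H₀.
There is evidence that residual sugar is associated with wine quality rating, holding the other predictors fixed.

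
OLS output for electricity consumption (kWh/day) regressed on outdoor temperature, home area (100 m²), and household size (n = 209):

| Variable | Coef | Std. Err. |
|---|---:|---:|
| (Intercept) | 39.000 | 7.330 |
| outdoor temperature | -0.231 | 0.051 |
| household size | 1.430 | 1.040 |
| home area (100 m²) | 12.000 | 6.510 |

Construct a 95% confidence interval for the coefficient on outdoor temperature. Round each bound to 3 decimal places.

(-0.332, -0.130)

Read off: b = -0.231, SE = 0.051 for outdoor temperature.
df = n − k − 1 = 209 − 3 − 1 = 205.
t* = t_{0.025, 205} = 1.971603.
Margin = t* × SE = 1.971603 × 0.051 = 0.10055.
CI: -0.231 ± 0.10055 → (-0.332, -0.130).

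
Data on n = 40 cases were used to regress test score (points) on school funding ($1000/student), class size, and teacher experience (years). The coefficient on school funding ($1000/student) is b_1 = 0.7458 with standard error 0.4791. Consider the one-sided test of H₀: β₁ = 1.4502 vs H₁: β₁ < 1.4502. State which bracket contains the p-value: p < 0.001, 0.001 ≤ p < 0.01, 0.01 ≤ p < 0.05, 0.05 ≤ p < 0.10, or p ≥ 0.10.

t = (0.7458 − 1.4502) / 0.4791 = -1.470.
df = n − k − 1 = 40 − 3 − 1 = 36.
One-sided p = P(T_{36} < t) ≈ 0.0751.
So 0.05 ≤ p < 0.10.

0.05 ≤ p < 0.10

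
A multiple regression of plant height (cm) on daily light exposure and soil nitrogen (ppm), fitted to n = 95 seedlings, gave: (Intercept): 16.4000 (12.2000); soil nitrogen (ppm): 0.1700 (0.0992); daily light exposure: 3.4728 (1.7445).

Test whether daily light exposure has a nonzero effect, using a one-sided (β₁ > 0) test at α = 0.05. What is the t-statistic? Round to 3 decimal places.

t = 1.991

Read off: b = 3.4728, SE = 1.7445 for daily light exposure.
H₀: β₁ = 0 vs H₁: β₁ > 0.
t = 3.4728 / 1.7445 = 1.991.
df = n − k − 1 = 95 − 2 − 1 = 92.
One-sided p ≈ 0.0247, which is < 0.05, so reject H₀.
There is evidence that the true slope on daily light exposure is positive, holding the other predictors fixed.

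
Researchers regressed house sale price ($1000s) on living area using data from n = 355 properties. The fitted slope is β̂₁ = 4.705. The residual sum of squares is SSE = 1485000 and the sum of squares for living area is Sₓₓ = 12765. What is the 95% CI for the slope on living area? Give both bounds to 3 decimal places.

(3.576, 5.834)

MSE = SSE/(n − 2) = 1485000/353 = 4206.8.
SE(β̂₁) = √(MSE/Sₓₓ) = √(4206.8/12765) = 0.574071.
df = n − 2 = 353.
t* = t_{0.025, 353} = 1.966707.
Margin = t* × SE = 1.966707 × 0.574071 = 1.12903.
CI: 4.705 ± 1.12903 → (3.576, 5.834).
With 95% confidence, each one-unit increase in living area is associated with a change of between 3.576 and 5.834 $1000s in house sale price.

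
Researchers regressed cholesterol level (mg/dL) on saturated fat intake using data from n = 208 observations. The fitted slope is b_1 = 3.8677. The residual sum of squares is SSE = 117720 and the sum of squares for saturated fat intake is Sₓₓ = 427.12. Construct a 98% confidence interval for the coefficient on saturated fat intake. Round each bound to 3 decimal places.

(1.156, 6.580)

MSE = SSE/(n − 2) = 117720/206 = 571.456.
SE(b_1) = √(MSE/Sₓₓ) = √(571.456/427.12) = 1.15669.
df = n − 2 = 206.
t* = t_{0.01, 206} = 2.344586.
Margin = t* × SE = 2.344586 × 1.15669 = 2.71196.
CI: 3.8677 ± 2.71196 → (1.156, 6.580).
With 98% confidence, each one-unit increase in saturated fat intake is associated with a change of between 1.156 and 6.580 mg/dL in cholesterol level.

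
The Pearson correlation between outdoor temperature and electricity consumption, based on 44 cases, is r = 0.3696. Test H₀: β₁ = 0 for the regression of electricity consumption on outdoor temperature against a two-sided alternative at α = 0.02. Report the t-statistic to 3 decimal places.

t = 2.578

t = r·√(n − 2)/√(1 − r²) = 0.3696·√42/√0.863396 = 2.578.
df = n − 2 = 42.
Two-sided p ≈ 0.0135, which is < 0.02, so reject H₀.
There is evidence of a linear association between outdoor temperature and electricity consumption.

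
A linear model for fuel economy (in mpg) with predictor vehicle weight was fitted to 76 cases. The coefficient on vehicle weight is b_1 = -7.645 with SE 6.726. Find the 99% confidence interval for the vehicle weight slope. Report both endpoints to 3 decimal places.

df = n − 2 = 76 − 2 = 74.
t* = t_{0.005, 74} = 2.643913.
Margin = t* × SE = 2.643913 × 6.726 = 17.78296.
CI: -7.645 ± 17.78296 → (-25.428, 10.138).
With 99% confidence, each one-unit increase in vehicle weight is associated with a change of between -25.428 and 10.138 mpg in fuel economy.

(-25.428, 10.138)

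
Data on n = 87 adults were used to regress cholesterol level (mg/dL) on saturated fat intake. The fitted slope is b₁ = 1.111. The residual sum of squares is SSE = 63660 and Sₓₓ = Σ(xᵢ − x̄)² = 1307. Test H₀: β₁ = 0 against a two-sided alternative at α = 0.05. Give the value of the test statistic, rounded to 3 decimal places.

t = 1.468

MSE = SSE/(n − 2) = 63660/85 = 748.941.
SE(b₁) = √(MSE/Sₓₓ) = √(748.941/1307) = 0.756983.
t = 1.111 / 0.756983 = 1.468.
df = n − 2 = 85.
Two-sided p ≈ 0.1459, which is ≥ 0.05, so fail to reject H₀.
The data do not give significant evidence of an association between saturated fat intake and cholesterol level.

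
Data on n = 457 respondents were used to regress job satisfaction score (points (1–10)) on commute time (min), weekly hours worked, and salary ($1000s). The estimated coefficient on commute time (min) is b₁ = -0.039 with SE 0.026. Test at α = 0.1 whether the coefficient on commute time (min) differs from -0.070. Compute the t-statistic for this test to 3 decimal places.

t = 1.192

H₀: β₁ = -0.070 vs H₁: β₁ ≠ -0.070.
t = (b₁ − β₁⁰)/SE = (-0.039 − (-0.070)) / 0.026 = 1.192.
df = n − k − 1 = 457 − 3 − 1 = 453.
Two-sided p ≈ 0.2338, which is ≥ 0.1, so fail to reject H₀.
The data are consistent with a true slope of -0.070 points (1–10) per unit of commute time (min), holding the other predictors fixed.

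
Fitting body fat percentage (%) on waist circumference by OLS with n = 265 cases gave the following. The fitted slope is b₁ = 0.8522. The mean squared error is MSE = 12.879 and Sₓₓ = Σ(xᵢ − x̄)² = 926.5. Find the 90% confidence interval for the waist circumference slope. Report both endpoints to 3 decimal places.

(0.658, 1.047)

SE(b₁) = √(MSE/Sₓₓ) = √(12.879/926.5) = 0.117901.
df = n − 2 = 263.
t* = t_{0.05, 263} = 1.650668.
Margin = t* × SE = 1.650668 × 0.117901 = 0.19462.
CI: 0.8522 ± 0.19462 → (0.658, 1.047).
With 90% confidence, each one-unit increase in waist circumference is associated with a change of between 0.658 and 1.047 % in body fat percentage.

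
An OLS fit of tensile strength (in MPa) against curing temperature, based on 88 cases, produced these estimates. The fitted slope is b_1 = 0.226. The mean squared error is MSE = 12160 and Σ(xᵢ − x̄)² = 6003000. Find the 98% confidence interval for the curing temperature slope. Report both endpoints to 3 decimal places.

(0.119, 0.333)

SE(b_1) = √(MSE/Sₓₓ) = √(12160/6003000) = 0.0450073.
df = n − 2 = 86.
t* = t_{0.01, 86} = 2.370493.
Margin = t* × SE = 2.370493 × 0.0450073 = 0.10669.
CI: 0.226 ± 0.10669 → (0.119, 0.333).
With 98% confidence, each one-unit increase in curing temperature is associated with a change of between 0.119 and 0.333 MPa in tensile strength.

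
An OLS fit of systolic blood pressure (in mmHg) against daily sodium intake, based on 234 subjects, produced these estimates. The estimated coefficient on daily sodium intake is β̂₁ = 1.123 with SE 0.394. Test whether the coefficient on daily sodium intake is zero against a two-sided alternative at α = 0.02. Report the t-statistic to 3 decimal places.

t = 2.850

H₀: β₁ = 0 vs H₁: β₁ ≠ 0.
t = (β̂₁ − β₁⁰)/SE = 1.123 / 0.394 = 2.850.
df = n − 2 = 234 − 2 = 232.
Two-sided p ≈ 0.0048, which is < 0.02, so reject H₀.
There is evidence that daily sodium intake is associated with systolic blood pressure.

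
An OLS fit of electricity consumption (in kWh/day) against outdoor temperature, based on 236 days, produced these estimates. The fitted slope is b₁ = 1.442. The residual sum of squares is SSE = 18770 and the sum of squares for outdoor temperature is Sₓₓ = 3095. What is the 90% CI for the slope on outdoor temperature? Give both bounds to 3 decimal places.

MSE = SSE/(n − 2) = 18770/234 = 80.2137.
SE(b₁) = √(MSE/Sₓₓ) = √(80.2137/3095) = 0.160988.
df = n − 2 = 234.
t* = t_{0.05, 234} = 1.651391.
Margin = t* × SE = 1.651391 × 0.160988 = 0.26585.
CI: 1.442 ± 0.26585 → (1.176, 1.708).
With 90% confidence, each one-unit increase in outdoor temperature is associated with a change of between 1.176 and 1.708 kWh/day in electricity consumption.

(1.176, 1.708)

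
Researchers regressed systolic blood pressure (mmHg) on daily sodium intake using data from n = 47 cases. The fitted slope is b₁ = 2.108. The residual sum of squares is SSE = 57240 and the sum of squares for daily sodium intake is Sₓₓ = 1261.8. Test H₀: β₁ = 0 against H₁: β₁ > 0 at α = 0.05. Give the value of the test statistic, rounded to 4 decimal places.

t = 2.0995

MSE = SSE/(n − 2) = 57240/45 = 1272.
SE(b₁) = √(MSE/Sₓₓ) = √(1272/1261.8) = 1.00403.
t = 2.108 / 1.00403 = 2.0995.
df = n − 2 = 45.
One-sided p ≈ 0.0207, which is < 0.05, so reject H₀.
There is evidence that the true slope on daily sodium intake is positive.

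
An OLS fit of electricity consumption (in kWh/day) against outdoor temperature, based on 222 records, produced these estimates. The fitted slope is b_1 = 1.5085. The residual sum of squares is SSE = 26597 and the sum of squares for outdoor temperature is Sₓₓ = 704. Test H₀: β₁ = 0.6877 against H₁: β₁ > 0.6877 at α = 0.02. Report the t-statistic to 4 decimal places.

MSE = SSE/(n − 2) = 26597/220 = 120.895.
SE(b_1) = √(MSE/Sₓₓ) = √(120.895/704) = 0.414399.
t = (1.5085 − 0.6877) / 0.414399 = 1.9807.
df = n − 2 = 220.
One-sided p ≈ 0.0244, which is ≥ 0.02, so fail to reject H₀.
The data do not give significant evidence that the true slope on outdoor temperature exceeds 0.6877 kWh/day per unit.

t = 1.9807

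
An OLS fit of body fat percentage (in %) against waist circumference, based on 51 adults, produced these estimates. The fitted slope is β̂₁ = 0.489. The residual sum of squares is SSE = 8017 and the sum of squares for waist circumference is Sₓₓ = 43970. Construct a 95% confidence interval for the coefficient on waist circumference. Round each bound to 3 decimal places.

(0.366, 0.612)

MSE = SSE/(n − 2) = 8017/49 = 163.612.
SE(β̂₁) = √(MSE/Sₓₓ) = √(163.612/43970) = 0.061.
df = n − 2 = 49.
t* = t_{0.025, 49} = 2.009575.
Margin = t* × SE = 2.009575 × 0.061 = 0.12258.
CI: 0.489 ± 0.12258 → (0.366, 0.612).
With 95% confidence, each one-unit increase in waist circumference is associated with a change of between 0.366 and 0.612 % in body fat percentage.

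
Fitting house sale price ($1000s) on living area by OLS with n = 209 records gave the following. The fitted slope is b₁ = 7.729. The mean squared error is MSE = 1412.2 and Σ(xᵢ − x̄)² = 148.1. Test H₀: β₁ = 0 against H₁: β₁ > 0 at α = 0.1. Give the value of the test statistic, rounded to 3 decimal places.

SE(b₁) = √(MSE/Sₓₓ) = √(1412.2/148.1) = 3.08795.
t = 7.729 / 3.08795 = 2.503.
df = n − 2 = 207.
One-sided p ≈ 0.0065, which is < 0.1, so reject H₀.
There is evidence that the true slope on living area is positive.

t = 2.503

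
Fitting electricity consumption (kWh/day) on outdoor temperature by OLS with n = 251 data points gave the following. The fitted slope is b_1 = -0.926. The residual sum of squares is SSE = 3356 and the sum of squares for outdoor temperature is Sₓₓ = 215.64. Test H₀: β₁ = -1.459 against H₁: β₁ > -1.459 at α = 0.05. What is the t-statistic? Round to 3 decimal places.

MSE = SSE/(n − 2) = 3356/249 = 13.4779.
SE(b_1) = √(MSE/Sₓₓ) = √(13.4779/215.64) = 0.250004.
t = (-0.926 − (-1.459)) / 0.250004 = 2.132.
df = n − 2 = 249.
One-sided p ≈ 0.0170, which is < 0.05, so reject H₀.
There is evidence that the true slope on outdoor temperature exceeds -1.459 kWh/day per unit.

t = 2.132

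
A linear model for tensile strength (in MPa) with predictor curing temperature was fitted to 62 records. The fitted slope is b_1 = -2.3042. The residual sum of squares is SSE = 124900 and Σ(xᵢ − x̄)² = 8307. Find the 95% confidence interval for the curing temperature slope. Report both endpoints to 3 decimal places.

MSE = SSE/(n − 2) = 124900/60 = 2081.67.
SE(b_1) = √(MSE/Sₓₓ) = √(2081.67/8307) = 0.500592.
df = n − 2 = 60.
t* = t_{0.025, 60} = 2.000298.
Margin = t* × SE = 2.000298 × 0.500592 = 1.00133.
CI: -2.3042 ± 1.00133 → (-3.306, -1.303).
With 95% confidence, each one-unit increase in curing temperature is associated with a change of between -3.306 and -1.303 MPa in tensile strength.

(-3.306, -1.303)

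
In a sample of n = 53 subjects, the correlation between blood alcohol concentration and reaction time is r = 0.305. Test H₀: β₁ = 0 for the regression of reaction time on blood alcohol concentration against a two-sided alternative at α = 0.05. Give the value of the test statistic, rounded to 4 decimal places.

t = r·√(n − 2)/√(1 − r²) = 0.305·√51/√0.906975 = 2.2871.
df = n − 2 = 51.
Two-sided p ≈ 0.0264, which is < 0.05, so reject H₀.
There is evidence of a linear association between blood alcohol concentration and reaction time.

t = 2.2871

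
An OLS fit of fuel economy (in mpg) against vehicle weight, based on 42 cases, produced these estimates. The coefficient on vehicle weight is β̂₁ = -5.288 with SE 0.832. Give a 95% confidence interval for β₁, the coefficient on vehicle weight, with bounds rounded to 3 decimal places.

(-6.970, -3.606)

df = n − 2 = 42 − 2 = 40.
t* = t_{0.025, 40} = 2.021075.
Margin = t* × SE = 2.021075 × 0.832 = 1.68153.
CI: -5.288 ± 1.68153 → (-6.970, -3.606).
With 95% confidence, each one-unit increase in vehicle weight is associated with a change of between -6.970 and -3.606 mpg in fuel economy.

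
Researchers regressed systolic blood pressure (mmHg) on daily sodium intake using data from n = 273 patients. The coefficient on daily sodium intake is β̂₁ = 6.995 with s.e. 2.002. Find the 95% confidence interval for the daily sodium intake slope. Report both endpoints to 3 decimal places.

df = n − 2 = 273 − 2 = 271.
t* = t_{0.025, 271} = 1.968756.
Margin = t* × SE = 1.968756 × 2.002 = 3.94145.
CI: 6.995 ± 3.94145 → (3.054, 10.936).
With 95% confidence, each one-unit increase in daily sodium intake is associated with a change of between 3.054 and 10.936 mmHg in systolic blood pressure.

(3.054, 10.936)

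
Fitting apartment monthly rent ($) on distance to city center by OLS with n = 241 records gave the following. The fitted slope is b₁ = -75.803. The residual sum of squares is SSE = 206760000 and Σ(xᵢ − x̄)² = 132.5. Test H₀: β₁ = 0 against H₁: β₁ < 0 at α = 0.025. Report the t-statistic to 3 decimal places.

MSE = SSE/(n − 2) = 206760000/239 = 865105.
SE(b₁) = √(MSE/Sₓₓ) = √(865105/132.5) = 80.8028.
t = -75.803 / 80.8028 = -0.938.
df = n − 2 = 239.
One-sided p ≈ 0.1746, which is ≥ 0.025, so fail to reject H₀.
The data do not give significant evidence that the true slope on distance to city center is negative.

t = -0.938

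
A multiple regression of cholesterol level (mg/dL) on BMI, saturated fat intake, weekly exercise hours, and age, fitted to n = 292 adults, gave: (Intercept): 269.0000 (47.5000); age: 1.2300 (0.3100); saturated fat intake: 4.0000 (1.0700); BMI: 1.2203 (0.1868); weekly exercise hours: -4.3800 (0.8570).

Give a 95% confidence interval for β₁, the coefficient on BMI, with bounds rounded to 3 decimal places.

Read off: b = 1.2203, SE = 0.1868 for BMI.
df = n − k − 1 = 292 − 4 − 1 = 287.
t* = t_{0.025, 287} = 1.968264.
Margin = t* × SE = 1.968264 × 0.1868 = 0.36767.
CI: 1.2203 ± 0.36767 → (0.853, 1.588).

(0.853, 1.588)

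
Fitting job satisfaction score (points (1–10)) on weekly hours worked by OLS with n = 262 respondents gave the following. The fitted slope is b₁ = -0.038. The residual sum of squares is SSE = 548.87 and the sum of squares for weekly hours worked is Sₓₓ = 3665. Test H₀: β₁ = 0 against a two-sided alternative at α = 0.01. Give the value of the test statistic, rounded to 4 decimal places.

MSE = SSE/(n − 2) = 548.87/260 = 2.11104.
SE(b₁) = √(MSE/Sₓₓ) = √(2.11104/3665) = 0.024.
t = -0.038 / 0.024 = -1.5833.
df = n − 2 = 260.
Two-sided p ≈ 0.1146, which is ≥ 0.01, so fail to reject H₀.
The data do not give significant evidence of an association between weekly hours worked and job satisfaction score.

t = -1.5833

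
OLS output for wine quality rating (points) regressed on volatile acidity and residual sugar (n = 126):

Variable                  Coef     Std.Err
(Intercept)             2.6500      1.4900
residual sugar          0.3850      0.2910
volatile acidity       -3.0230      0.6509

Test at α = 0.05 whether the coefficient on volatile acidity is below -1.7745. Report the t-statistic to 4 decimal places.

t = -1.9181

Read off: b = -3.0230, SE = 0.6509 for volatile acidity.
H₀: β₁ = -1.7745 vs H₁: β₁ < -1.7745.
t = (-3.0230 − (-1.7745)) / 0.6509 = -1.9181.
df = n − k − 1 = 126 − 2 − 1 = 123.
One-sided p ≈ 0.0287, which is < 0.05, so reject H₀.
There is evidence that the true slope on volatile acidity is below -1.7745 points per unit, holding the other predictors fixed.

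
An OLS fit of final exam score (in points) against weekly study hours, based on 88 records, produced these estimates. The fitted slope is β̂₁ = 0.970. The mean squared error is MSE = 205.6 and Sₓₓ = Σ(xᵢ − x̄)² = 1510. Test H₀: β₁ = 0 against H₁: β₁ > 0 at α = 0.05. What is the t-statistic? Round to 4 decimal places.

SE(β̂₁) = √(MSE/Sₓₓ) = √(205.6/1510) = 0.368997.
t = 0.970 / 0.368997 = 2.6287.
df = n − 2 = 86.
One-sided p ≈ 0.0051, which is < 0.05, so reject H₀.
There is evidence that the true slope on weekly study hours is positive.

t = 2.6287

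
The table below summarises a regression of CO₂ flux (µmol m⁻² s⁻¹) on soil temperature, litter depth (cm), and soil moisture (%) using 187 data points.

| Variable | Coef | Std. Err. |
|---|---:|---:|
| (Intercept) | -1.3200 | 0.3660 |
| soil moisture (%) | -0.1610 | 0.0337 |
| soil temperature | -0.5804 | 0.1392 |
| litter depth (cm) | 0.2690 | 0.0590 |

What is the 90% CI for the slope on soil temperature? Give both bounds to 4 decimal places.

(-0.8105, -0.3503)

Read off: b = -0.5804, SE = 0.1392 for soil temperature.
df = n − k − 1 = 187 − 3 − 1 = 183.
t* = t_{0.05, 183} = 1.653223.
Margin = t* × SE = 1.653223 × 0.1392 = 0.230129.
CI: -0.5804 ± 0.230129 → (-0.8105, -0.3503).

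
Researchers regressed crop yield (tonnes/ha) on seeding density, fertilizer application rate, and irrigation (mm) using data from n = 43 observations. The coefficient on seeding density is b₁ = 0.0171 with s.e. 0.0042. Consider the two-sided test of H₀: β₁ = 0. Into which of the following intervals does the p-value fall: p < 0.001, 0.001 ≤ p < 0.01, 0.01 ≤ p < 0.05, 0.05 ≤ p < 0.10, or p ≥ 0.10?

p < 0.001

t = 0.0171 / 0.0042 = 4.071.
df = n − k − 1 = 43 − 3 − 1 = 39.
Two-sided p = 2·P(T_{39} > |t|) ≈ 0.0002.
So p < 0.001.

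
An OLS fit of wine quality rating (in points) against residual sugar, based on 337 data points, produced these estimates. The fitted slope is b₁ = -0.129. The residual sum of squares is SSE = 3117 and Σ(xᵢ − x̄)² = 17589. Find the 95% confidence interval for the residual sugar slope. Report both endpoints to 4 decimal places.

(-0.1742, -0.0838)

MSE = SSE/(n − 2) = 3117/335 = 9.30448.
SE(b₁) = √(MSE/Sₓₓ) = √(9.30448/17589) = 0.0229999.
df = n − 2 = 335.
t* = t_{0.025, 335} = 1.967071.
Margin = t* × SE = 1.967071 × 0.0229999 = 0.045242.
CI: -0.129 ± 0.045242 → (-0.1742, -0.0838).
With 95% confidence, each one-unit increase in residual sugar is associated with a change of between -0.1742 and -0.0838 points in wine quality rating.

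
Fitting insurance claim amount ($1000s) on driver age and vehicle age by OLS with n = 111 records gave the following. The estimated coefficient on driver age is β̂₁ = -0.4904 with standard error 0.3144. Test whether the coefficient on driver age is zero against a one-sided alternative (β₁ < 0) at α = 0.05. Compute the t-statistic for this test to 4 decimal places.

t = -1.5598

H₀: β₁ = 0 vs H₁: β₁ < 0.
t = (β̂₁ − β₁⁰)/SE = -0.4904 / 0.3144 = -1.5598.
df = n − k − 1 = 111 − 2 − 1 = 108.
One-sided p ≈ 0.0609, which is ≥ 0.05, so fail to reject H₀.
The data do not give significant evidence that the true slope on driver age is negative, holding the other predictors fixed.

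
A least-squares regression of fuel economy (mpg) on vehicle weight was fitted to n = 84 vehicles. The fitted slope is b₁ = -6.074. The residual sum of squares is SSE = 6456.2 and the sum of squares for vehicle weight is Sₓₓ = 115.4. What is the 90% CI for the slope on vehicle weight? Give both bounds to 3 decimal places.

(-7.448, -4.700)

MSE = SSE/(n − 2) = 6456.2/82 = 78.7341.
SE(b₁) = √(MSE/Sₓₓ) = √(78.7341/115.4) = 0.825997.
df = n − 2 = 82.
t* = t_{0.05, 82} = 1.663649.
Margin = t* × SE = 1.663649 × 0.825997 = 1.37417.
CI: -6.074 ± 1.37417 → (-7.448, -4.700).
With 90% confidence, each one-unit increase in vehicle weight is associated with a change of between -7.448 and -4.700 mpg in fuel economy.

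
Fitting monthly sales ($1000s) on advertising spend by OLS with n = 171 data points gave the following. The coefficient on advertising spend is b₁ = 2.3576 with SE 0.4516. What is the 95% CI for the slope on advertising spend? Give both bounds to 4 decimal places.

(1.4661, 3.2491)

df = n − 2 = 171 − 2 = 169.
t* = t_{0.025, 169} = 1.9741.
Margin = t* × SE = 1.9741 × 0.4516 = 0.891504.
CI: 2.3576 ± 0.891504 → (1.4661, 3.2491).
With 95% confidence, each one-unit increase in advertising spend is associated with a change of between 1.4661 and 3.2491 $1000s in monthly sales.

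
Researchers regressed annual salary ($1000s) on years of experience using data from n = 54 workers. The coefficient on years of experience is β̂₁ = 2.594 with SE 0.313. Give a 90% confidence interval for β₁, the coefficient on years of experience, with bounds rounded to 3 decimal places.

(2.070, 3.118)

df = n − 2 = 54 − 2 = 52.
t* = t_{0.05, 52} = 1.674689.
Margin = t* × SE = 1.674689 × 0.313 = 0.52418.
CI: 2.594 ± 0.52418 → (2.070, 3.118).
With 90% confidence, each one-unit increase in years of experience is associated with a change of between 2.070 and 3.118 $1000s in annual salary.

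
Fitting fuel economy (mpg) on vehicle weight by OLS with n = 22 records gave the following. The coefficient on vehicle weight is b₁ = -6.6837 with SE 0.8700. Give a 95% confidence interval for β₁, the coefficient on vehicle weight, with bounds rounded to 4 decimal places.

df = n − 2 = 22 − 2 = 20.
t* = t_{0.025, 20} = 2.085963.
Margin = t* × SE = 2.085963 × 0.8700 = 1.814788.
CI: -6.6837 ± 1.814788 → (-8.4985, -4.8689).
With 95% confidence, each one-unit increase in vehicle weight is associated with a change of between -8.4985 and -4.8689 mpg in fuel economy.

(-8.4985, -4.8689)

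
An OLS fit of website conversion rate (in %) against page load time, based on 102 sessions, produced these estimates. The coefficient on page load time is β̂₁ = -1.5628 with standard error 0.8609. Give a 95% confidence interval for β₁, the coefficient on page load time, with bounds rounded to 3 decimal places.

(-3.271, 0.145)

df = n − 2 = 102 − 2 = 100.
t* = t_{0.025, 100} = 1.983972.
Margin = t* × SE = 1.983972 × 0.8609 = 1.70800.
CI: -1.5628 ± 1.70800 → (-3.271, 0.145).
With 95% confidence, each one-unit increase in page load time is associated with a change of between -3.271 and 0.145 % in website conversion rate.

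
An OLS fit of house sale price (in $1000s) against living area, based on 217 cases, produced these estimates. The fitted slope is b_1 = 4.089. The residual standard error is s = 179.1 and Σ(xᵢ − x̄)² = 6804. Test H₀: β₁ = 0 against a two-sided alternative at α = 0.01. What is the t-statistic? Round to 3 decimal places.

t = 1.883

SE(b_1) = s/√Sₓₓ = 179.1/√6804 = 2.17127.
t = 4.089 / 2.17127 = 1.883.
df = n − 2 = 215.
Two-sided p ≈ 0.0610, which is ≥ 0.01, so fail to reject H₀.
The data do not give significant evidence of an association between living area and house sale price.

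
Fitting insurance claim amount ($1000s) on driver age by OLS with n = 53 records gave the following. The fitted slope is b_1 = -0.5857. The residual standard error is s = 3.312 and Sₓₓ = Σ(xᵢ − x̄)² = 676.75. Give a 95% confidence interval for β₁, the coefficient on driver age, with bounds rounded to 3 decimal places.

SE(b_1) = s/√Sₓₓ = 3.312/√676.75 = 0.127314.
df = n − 2 = 51.
t* = t_{0.025, 51} = 2.007584.
Margin = t* × SE = 2.007584 × 0.127314 = 0.25559.
CI: -0.5857 ± 0.25559 → (-0.841, -0.330).
With 95% confidence, each one-unit increase in driver age is associated with a change of between -0.841 and -0.330 $1000s in insurance claim amount.

(-0.841, -0.330)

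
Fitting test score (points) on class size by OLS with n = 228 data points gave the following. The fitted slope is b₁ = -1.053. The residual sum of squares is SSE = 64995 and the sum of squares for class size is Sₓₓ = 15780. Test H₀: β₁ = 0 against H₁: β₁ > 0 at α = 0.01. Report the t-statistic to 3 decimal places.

MSE = SSE/(n − 2) = 64995/226 = 287.588.
SE(b₁) = √(MSE/Sₓₓ) = √(287.588/15780) = 0.135.
t = -1.053 / 0.135 = -7.800.
df = n − 2 = 226.
One-sided p ≈ 1.0000, which is ≥ 0.01, so fail to reject H₀.
The data do not give significant evidence that the true slope on class size is positive.

t = -7.800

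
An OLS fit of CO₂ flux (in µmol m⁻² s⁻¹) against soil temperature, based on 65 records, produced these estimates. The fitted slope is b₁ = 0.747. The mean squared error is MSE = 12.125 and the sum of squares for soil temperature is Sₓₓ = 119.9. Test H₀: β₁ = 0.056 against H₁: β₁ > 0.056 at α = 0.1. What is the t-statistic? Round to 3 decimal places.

t = 2.173

SE(b₁) = √(MSE/Sₓₓ) = √(12.125/119.9) = 0.318003.
t = (0.747 − 0.056) / 0.318003 = 2.173.
df = n − 2 = 63.
One-sided p ≈ 0.0168, which is < 0.1, so reject H₀.
There is evidence that the true slope on soil temperature exceeds 0.056 µmol m⁻² s⁻¹ per unit.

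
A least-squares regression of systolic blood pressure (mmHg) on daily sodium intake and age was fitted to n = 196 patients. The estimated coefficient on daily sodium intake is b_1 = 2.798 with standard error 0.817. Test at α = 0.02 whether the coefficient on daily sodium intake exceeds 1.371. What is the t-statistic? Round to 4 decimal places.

H₀: β₁ = 1.371 vs H₁: β₁ > 1.371.
t = (b_1 − β₁⁰)/SE = (2.798 − 1.371) / 0.817 = 1.7466.
df = n − k − 1 = 196 − 2 − 1 = 193.
One-sided p ≈ 0.0411, which is ≥ 0.02, so fail to reject H₀.
The data do not give significant evidence that the true slope on daily sodium intake exceeds 1.371 mmHg per unit, holding the other predictors fixed.

t = 1.7466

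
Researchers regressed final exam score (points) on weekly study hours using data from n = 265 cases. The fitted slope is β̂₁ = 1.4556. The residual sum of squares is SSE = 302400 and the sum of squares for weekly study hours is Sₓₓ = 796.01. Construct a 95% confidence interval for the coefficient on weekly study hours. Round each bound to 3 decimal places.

(-0.911, 3.822)

MSE = SSE/(n − 2) = 302400/263 = 1149.81.
SE(β̂₁) = √(MSE/Sₓₓ) = √(1149.81/796.01) = 1.20186.
df = n − 2 = 263.
t* = t_{0.025, 263} = 1.969025.
Margin = t* × SE = 1.969025 × 1.20186 = 2.36649.
CI: 1.4556 ± 2.36649 → (-0.911, 3.822).
With 95% confidence, each one-unit increase in weekly study hours is associated with a change of between -0.911 and 3.822 points in final exam score.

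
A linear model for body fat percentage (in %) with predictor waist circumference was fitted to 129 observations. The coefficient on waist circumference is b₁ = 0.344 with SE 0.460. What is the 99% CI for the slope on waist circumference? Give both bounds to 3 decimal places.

(-0.859, 1.547)

df = n − 2 = 129 − 2 = 127.
t* = t_{0.005, 127} = 2.615096.
Margin = t* × SE = 2.615096 × 0.460 = 1.20294.
CI: 0.344 ± 1.20294 → (-0.859, 1.547).
With 99% confidence, each one-unit increase in waist circumference is associated with a change of between -0.859 and 1.547 % in body fat percentage.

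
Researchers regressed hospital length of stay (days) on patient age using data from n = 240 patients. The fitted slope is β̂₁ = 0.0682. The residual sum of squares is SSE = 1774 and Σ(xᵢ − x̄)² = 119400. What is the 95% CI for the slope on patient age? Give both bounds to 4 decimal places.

MSE = SSE/(n − 2) = 1774/238 = 7.45378.
SE(β̂₁) = √(MSE/Sₓₓ) = √(7.45378/119400) = 0.00790107.
df = n − 2 = 238.
t* = t_{0.025, 238} = 1.969982.
Margin = t* × SE = 1.969982 × 0.00790107 = 0.015565.
CI: 0.0682 ± 0.015565 → (0.0526, 0.0838).
With 95% confidence, each one-unit increase in patient age is associated with a change of between 0.0526 and 0.0838 days in hospital length of stay.

(0.0526, 0.0838)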